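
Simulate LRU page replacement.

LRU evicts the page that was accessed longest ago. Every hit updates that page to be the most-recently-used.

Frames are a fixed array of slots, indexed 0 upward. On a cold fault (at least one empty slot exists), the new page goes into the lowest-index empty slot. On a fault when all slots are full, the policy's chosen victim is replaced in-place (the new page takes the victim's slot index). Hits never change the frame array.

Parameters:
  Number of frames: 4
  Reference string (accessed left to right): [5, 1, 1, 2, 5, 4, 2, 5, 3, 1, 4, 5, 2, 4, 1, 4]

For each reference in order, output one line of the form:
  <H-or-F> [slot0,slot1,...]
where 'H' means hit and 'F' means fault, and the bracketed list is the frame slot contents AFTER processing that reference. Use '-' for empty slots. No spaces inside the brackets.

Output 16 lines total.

F [5,-,-,-]
F [5,1,-,-]
H [5,1,-,-]
F [5,1,2,-]
H [5,1,2,-]
F [5,1,2,4]
H [5,1,2,4]
H [5,1,2,4]
F [5,3,2,4]
F [5,3,2,1]
F [5,3,4,1]
H [5,3,4,1]
F [5,2,4,1]
H [5,2,4,1]
H [5,2,4,1]
H [5,2,4,1]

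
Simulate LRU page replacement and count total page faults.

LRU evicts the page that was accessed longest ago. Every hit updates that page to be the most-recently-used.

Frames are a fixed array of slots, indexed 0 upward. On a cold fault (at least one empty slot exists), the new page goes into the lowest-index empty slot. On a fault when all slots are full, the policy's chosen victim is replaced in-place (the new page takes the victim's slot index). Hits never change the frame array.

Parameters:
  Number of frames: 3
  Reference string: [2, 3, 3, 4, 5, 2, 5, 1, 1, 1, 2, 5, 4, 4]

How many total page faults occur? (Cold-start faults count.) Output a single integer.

Step 0: ref 2 → FAULT, frames=[2,-,-]
Step 1: ref 3 → FAULT, frames=[2,3,-]
Step 2: ref 3 → HIT, frames=[2,3,-]
Step 3: ref 4 → FAULT, frames=[2,3,4]
Step 4: ref 5 → FAULT (evict 2), frames=[5,3,4]
Step 5: ref 2 → FAULT (evict 3), frames=[5,2,4]
Step 6: ref 5 → HIT, frames=[5,2,4]
Step 7: ref 1 → FAULT (evict 4), frames=[5,2,1]
Step 8: ref 1 → HIT, frames=[5,2,1]
Step 9: ref 1 → HIT, frames=[5,2,1]
Step 10: ref 2 → HIT, frames=[5,2,1]
Step 11: ref 5 → HIT, frames=[5,2,1]
Step 12: ref 4 → FAULT (evict 1), frames=[5,2,4]
Step 13: ref 4 → HIT, frames=[5,2,4]
Total faults: 7

Answer: 7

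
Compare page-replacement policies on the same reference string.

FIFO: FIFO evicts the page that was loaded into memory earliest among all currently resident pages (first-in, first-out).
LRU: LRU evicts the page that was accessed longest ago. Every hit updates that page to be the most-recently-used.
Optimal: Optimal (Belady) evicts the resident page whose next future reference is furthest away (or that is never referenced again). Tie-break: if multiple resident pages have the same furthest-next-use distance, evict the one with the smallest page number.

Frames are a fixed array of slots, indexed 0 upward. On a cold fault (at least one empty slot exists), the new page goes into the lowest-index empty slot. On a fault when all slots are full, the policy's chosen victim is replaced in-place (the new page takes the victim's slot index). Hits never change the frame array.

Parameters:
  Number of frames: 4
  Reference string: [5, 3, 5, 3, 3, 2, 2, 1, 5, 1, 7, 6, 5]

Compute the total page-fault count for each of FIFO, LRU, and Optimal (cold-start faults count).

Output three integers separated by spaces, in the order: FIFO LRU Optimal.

Answer: 7 6 6

Derivation:
--- FIFO ---
  step 0: ref 5 -> FAULT, frames=[5,-,-,-] (faults so far: 1)
  step 1: ref 3 -> FAULT, frames=[5,3,-,-] (faults so far: 2)
  step 2: ref 5 -> HIT, frames=[5,3,-,-] (faults so far: 2)
  step 3: ref 3 -> HIT, frames=[5,3,-,-] (faults so far: 2)
  step 4: ref 3 -> HIT, frames=[5,3,-,-] (faults so far: 2)
  step 5: ref 2 -> FAULT, frames=[5,3,2,-] (faults so far: 3)
  step 6: ref 2 -> HIT, frames=[5,3,2,-] (faults so far: 3)
  step 7: ref 1 -> FAULT, frames=[5,3,2,1] (faults so far: 4)
  step 8: ref 5 -> HIT, frames=[5,3,2,1] (faults so far: 4)
  step 9: ref 1 -> HIT, frames=[5,3,2,1] (faults so far: 4)
  step 10: ref 7 -> FAULT, evict 5, frames=[7,3,2,1] (faults so far: 5)
  step 11: ref 6 -> FAULT, evict 3, frames=[7,6,2,1] (faults so far: 6)
  step 12: ref 5 -> FAULT, evict 2, frames=[7,6,5,1] (faults so far: 7)
  FIFO total faults: 7
--- LRU ---
  step 0: ref 5 -> FAULT, frames=[5,-,-,-] (faults so far: 1)
  step 1: ref 3 -> FAULT, frames=[5,3,-,-] (faults so far: 2)
  step 2: ref 5 -> HIT, frames=[5,3,-,-] (faults so far: 2)
  step 3: ref 3 -> HIT, frames=[5,3,-,-] (faults so far: 2)
  step 4: ref 3 -> HIT, frames=[5,3,-,-] (faults so far: 2)
  step 5: ref 2 -> FAULT, frames=[5,3,2,-] (faults so far: 3)
  step 6: ref 2 -> HIT, frames=[5,3,2,-] (faults so far: 3)
  step 7: ref 1 -> FAULT, frames=[5,3,2,1] (faults so far: 4)
  step 8: ref 5 -> HIT, frames=[5,3,2,1] (faults so far: 4)
  step 9: ref 1 -> HIT, frames=[5,3,2,1] (faults so far: 4)
  step 10: ref 7 -> FAULT, evict 3, frames=[5,7,2,1] (faults so far: 5)
  step 11: ref 6 -> FAULT, evict 2, frames=[5,7,6,1] (faults so far: 6)
  step 12: ref 5 -> HIT, frames=[5,7,6,1] (faults so far: 6)
  LRU total faults: 6
--- Optimal ---
  step 0: ref 5 -> FAULT, frames=[5,-,-,-] (faults so far: 1)
  step 1: ref 3 -> FAULT, frames=[5,3,-,-] (faults so far: 2)
  step 2: ref 5 -> HIT, frames=[5,3,-,-] (faults so far: 2)
  step 3: ref 3 -> HIT, frames=[5,3,-,-] (faults so far: 2)
  step 4: ref 3 -> HIT, frames=[5,3,-,-] (faults so far: 2)
  step 5: ref 2 -> FAULT, frames=[5,3,2,-] (faults so far: 3)
  step 6: ref 2 -> HIT, frames=[5,3,2,-] (faults so far: 3)
  step 7: ref 1 -> FAULT, frames=[5,3,2,1] (faults so far: 4)
  step 8: ref 5 -> HIT, frames=[5,3,2,1] (faults so far: 4)
  step 9: ref 1 -> HIT, frames=[5,3,2,1] (faults so far: 4)
  step 10: ref 7 -> FAULT, evict 1, frames=[5,3,2,7] (faults so far: 5)
  step 11: ref 6 -> FAULT, evict 2, frames=[5,3,6,7] (faults so far: 6)
  step 12: ref 5 -> HIT, frames=[5,3,6,7] (faults so far: 6)
  Optimal total faults: 6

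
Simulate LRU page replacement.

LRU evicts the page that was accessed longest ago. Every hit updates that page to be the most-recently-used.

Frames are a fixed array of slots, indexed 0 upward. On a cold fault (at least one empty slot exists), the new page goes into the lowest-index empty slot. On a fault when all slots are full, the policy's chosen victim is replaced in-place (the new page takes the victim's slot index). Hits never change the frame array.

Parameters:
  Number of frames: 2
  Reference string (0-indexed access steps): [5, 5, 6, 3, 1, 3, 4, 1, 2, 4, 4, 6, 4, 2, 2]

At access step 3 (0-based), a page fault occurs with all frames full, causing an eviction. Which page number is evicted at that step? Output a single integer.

Answer: 5

Derivation:
Step 0: ref 5 -> FAULT, frames=[5,-]
Step 1: ref 5 -> HIT, frames=[5,-]
Step 2: ref 6 -> FAULT, frames=[5,6]
Step 3: ref 3 -> FAULT, evict 5, frames=[3,6]
At step 3: evicted page 5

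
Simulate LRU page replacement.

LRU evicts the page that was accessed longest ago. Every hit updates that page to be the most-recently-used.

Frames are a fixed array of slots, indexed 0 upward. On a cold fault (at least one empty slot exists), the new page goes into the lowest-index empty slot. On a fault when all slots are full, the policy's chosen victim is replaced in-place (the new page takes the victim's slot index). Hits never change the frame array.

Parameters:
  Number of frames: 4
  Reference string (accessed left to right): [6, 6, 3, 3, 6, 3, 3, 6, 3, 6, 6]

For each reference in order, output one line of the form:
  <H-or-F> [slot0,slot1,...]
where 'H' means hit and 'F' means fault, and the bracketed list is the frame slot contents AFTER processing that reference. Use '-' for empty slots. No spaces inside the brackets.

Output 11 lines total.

F [6,-,-,-]
H [6,-,-,-]
F [6,3,-,-]
H [6,3,-,-]
H [6,3,-,-]
H [6,3,-,-]
H [6,3,-,-]
H [6,3,-,-]
H [6,3,-,-]
H [6,3,-,-]
H [6,3,-,-]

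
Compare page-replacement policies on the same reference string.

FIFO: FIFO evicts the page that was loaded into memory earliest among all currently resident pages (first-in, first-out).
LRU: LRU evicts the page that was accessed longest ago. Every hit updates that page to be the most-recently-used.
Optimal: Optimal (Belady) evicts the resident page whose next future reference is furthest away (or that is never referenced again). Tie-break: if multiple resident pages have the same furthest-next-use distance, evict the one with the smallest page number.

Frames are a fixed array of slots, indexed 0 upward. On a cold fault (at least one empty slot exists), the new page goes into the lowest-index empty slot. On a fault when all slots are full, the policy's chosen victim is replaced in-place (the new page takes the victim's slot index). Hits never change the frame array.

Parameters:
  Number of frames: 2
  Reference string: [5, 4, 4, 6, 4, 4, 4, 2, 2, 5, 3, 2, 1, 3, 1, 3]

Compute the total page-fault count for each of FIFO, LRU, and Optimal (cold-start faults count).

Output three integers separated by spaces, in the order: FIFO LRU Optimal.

--- FIFO ---
  step 0: ref 5 -> FAULT, frames=[5,-] (faults so far: 1)
  step 1: ref 4 -> FAULT, frames=[5,4] (faults so far: 2)
  step 2: ref 4 -> HIT, frames=[5,4] (faults so far: 2)
  step 3: ref 6 -> FAULT, evict 5, frames=[6,4] (faults so far: 3)
  step 4: ref 4 -> HIT, frames=[6,4] (faults so far: 3)
  step 5: ref 4 -> HIT, frames=[6,4] (faults so far: 3)
  step 6: ref 4 -> HIT, frames=[6,4] (faults so far: 3)
  step 7: ref 2 -> FAULT, evict 4, frames=[6,2] (faults so far: 4)
  step 8: ref 2 -> HIT, frames=[6,2] (faults so far: 4)
  step 9: ref 5 -> FAULT, evict 6, frames=[5,2] (faults so far: 5)
  step 10: ref 3 -> FAULT, evict 2, frames=[5,3] (faults so far: 6)
  step 11: ref 2 -> FAULT, evict 5, frames=[2,3] (faults so far: 7)
  step 12: ref 1 -> FAULT, evict 3, frames=[2,1] (faults so far: 8)
  step 13: ref 3 -> FAULT, evict 2, frames=[3,1] (faults so far: 9)
  step 14: ref 1 -> HIT, frames=[3,1] (faults so far: 9)
  step 15: ref 3 -> HIT, frames=[3,1] (faults so far: 9)
  FIFO total faults: 9
--- LRU ---
  step 0: ref 5 -> FAULT, frames=[5,-] (faults so far: 1)
  step 1: ref 4 -> FAULT, frames=[5,4] (faults so far: 2)
  step 2: ref 4 -> HIT, frames=[5,4] (faults so far: 2)
  step 3: ref 6 -> FAULT, evict 5, frames=[6,4] (faults so far: 3)
  step 4: ref 4 -> HIT, frames=[6,4] (faults so far: 3)
  step 5: ref 4 -> HIT, frames=[6,4] (faults so far: 3)
  step 6: ref 4 -> HIT, frames=[6,4] (faults so far: 3)
  step 7: ref 2 -> FAULT, evict 6, frames=[2,4] (faults so far: 4)
  step 8: ref 2 -> HIT, frames=[2,4] (faults so far: 4)
  step 9: ref 5 -> FAULT, evict 4, frames=[2,5] (faults so far: 5)
  step 10: ref 3 -> FAULT, evict 2, frames=[3,5] (faults so far: 6)
  step 11: ref 2 -> FAULT, evict 5, frames=[3,2] (faults so far: 7)
  step 12: ref 1 -> FAULT, evict 3, frames=[1,2] (faults so far: 8)
  step 13: ref 3 -> FAULT, evict 2, frames=[1,3] (faults so far: 9)
  step 14: ref 1 -> HIT, frames=[1,3] (faults so far: 9)
  step 15: ref 3 -> HIT, frames=[1,3] (faults so far: 9)
  LRU total faults: 9
--- Optimal ---
  step 0: ref 5 -> FAULT, frames=[5,-] (faults so far: 1)
  step 1: ref 4 -> FAULT, frames=[5,4] (faults so far: 2)
  step 2: ref 4 -> HIT, frames=[5,4] (faults so far: 2)
  step 3: ref 6 -> FAULT, evict 5, frames=[6,4] (faults so far: 3)
  step 4: ref 4 -> HIT, frames=[6,4] (faults so far: 3)
  step 5: ref 4 -> HIT, frames=[6,4] (faults so far: 3)
  step 6: ref 4 -> HIT, frames=[6,4] (faults so far: 3)
  step 7: ref 2 -> FAULT, evict 4, frames=[6,2] (faults so far: 4)
  step 8: ref 2 -> HIT, frames=[6,2] (faults so far: 4)
  step 9: ref 5 -> FAULT, evict 6, frames=[5,2] (faults so far: 5)
  step 10: ref 3 -> FAULT, evict 5, frames=[3,2] (faults so far: 6)
  step 11: ref 2 -> HIT, frames=[3,2] (faults so far: 6)
  step 12: ref 1 -> FAULT, evict 2, frames=[3,1] (faults so far: 7)
  step 13: ref 3 -> HIT, frames=[3,1] (faults so far: 7)
  step 14: ref 1 -> HIT, frames=[3,1] (faults so far: 7)
  step 15: ref 3 -> HIT, frames=[3,1] (faults so far: 7)
  Optimal total faults: 7

Answer: 9 9 7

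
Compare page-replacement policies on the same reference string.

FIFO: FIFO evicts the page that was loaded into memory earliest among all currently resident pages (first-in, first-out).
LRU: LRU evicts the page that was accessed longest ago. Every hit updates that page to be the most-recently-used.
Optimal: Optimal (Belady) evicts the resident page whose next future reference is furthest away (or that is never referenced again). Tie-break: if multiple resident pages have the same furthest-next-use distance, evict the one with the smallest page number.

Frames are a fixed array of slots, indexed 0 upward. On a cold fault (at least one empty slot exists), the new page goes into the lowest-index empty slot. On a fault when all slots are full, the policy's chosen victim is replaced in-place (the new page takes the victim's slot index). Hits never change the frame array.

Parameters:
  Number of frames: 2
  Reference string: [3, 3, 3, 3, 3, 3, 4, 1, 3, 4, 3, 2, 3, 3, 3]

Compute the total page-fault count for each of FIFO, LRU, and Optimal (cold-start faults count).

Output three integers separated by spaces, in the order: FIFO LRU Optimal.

--- FIFO ---
  step 0: ref 3 -> FAULT, frames=[3,-] (faults so far: 1)
  step 1: ref 3 -> HIT, frames=[3,-] (faults so far: 1)
  step 2: ref 3 -> HIT, frames=[3,-] (faults so far: 1)
  step 3: ref 3 -> HIT, frames=[3,-] (faults so far: 1)
  step 4: ref 3 -> HIT, frames=[3,-] (faults so far: 1)
  step 5: ref 3 -> HIT, frames=[3,-] (faults so far: 1)
  step 6: ref 4 -> FAULT, frames=[3,4] (faults so far: 2)
  step 7: ref 1 -> FAULT, evict 3, frames=[1,4] (faults so far: 3)
  step 8: ref 3 -> FAULT, evict 4, frames=[1,3] (faults so far: 4)
  step 9: ref 4 -> FAULT, evict 1, frames=[4,3] (faults so far: 5)
  step 10: ref 3 -> HIT, frames=[4,3] (faults so far: 5)
  step 11: ref 2 -> FAULT, evict 3, frames=[4,2] (faults so far: 6)
  step 12: ref 3 -> FAULT, evict 4, frames=[3,2] (faults so far: 7)
  step 13: ref 3 -> HIT, frames=[3,2] (faults so far: 7)
  step 14: ref 3 -> HIT, frames=[3,2] (faults so far: 7)
  FIFO total faults: 7
--- LRU ---
  step 0: ref 3 -> FAULT, frames=[3,-] (faults so far: 1)
  step 1: ref 3 -> HIT, frames=[3,-] (faults so far: 1)
  step 2: ref 3 -> HIT, frames=[3,-] (faults so far: 1)
  step 3: ref 3 -> HIT, frames=[3,-] (faults so far: 1)
  step 4: ref 3 -> HIT, frames=[3,-] (faults so far: 1)
  step 5: ref 3 -> HIT, frames=[3,-] (faults so far: 1)
  step 6: ref 4 -> FAULT, frames=[3,4] (faults so far: 2)
  step 7: ref 1 -> FAULT, evict 3, frames=[1,4] (faults so far: 3)
  step 8: ref 3 -> FAULT, evict 4, frames=[1,3] (faults so far: 4)
  step 9: ref 4 -> FAULT, evict 1, frames=[4,3] (faults so far: 5)
  step 10: ref 3 -> HIT, frames=[4,3] (faults so far: 5)
  step 11: ref 2 -> FAULT, evict 4, frames=[2,3] (faults so far: 6)
  step 12: ref 3 -> HIT, frames=[2,3] (faults so far: 6)
  step 13: ref 3 -> HIT, frames=[2,3] (faults so far: 6)
  step 14: ref 3 -> HIT, frames=[2,3] (faults so far: 6)
  LRU total faults: 6
--- Optimal ---
  step 0: ref 3 -> FAULT, frames=[3,-] (faults so far: 1)
  step 1: ref 3 -> HIT, frames=[3,-] (faults so far: 1)
  step 2: ref 3 -> HIT, frames=[3,-] (faults so far: 1)
  step 3: ref 3 -> HIT, frames=[3,-] (faults so far: 1)
  step 4: ref 3 -> HIT, frames=[3,-] (faults so far: 1)
  step 5: ref 3 -> HIT, frames=[3,-] (faults so far: 1)
  step 6: ref 4 -> FAULT, frames=[3,4] (faults so far: 2)
  step 7: ref 1 -> FAULT, evict 4, frames=[3,1] (faults so far: 3)
  step 8: ref 3 -> HIT, frames=[3,1] (faults so far: 3)
  step 9: ref 4 -> FAULT, evict 1, frames=[3,4] (faults so far: 4)
  step 10: ref 3 -> HIT, frames=[3,4] (faults so far: 4)
  step 11: ref 2 -> FAULT, evict 4, frames=[3,2] (faults so far: 5)
  step 12: ref 3 -> HIT, frames=[3,2] (faults so far: 5)
  step 13: ref 3 -> HIT, frames=[3,2] (faults so far: 5)
  step 14: ref 3 -> HIT, frames=[3,2] (faults so far: 5)
  Optimal total faults: 5

Answer: 7 6 5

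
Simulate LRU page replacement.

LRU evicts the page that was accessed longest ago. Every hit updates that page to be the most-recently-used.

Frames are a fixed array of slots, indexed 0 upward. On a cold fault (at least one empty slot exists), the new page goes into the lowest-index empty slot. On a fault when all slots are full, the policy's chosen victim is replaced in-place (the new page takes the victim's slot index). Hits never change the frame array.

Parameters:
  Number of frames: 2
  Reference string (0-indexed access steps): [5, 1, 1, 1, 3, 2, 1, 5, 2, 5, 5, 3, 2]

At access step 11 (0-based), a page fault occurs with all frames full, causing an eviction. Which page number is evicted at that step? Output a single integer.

Answer: 2

Derivation:
Step 0: ref 5 -> FAULT, frames=[5,-]
Step 1: ref 1 -> FAULT, frames=[5,1]
Step 2: ref 1 -> HIT, frames=[5,1]
Step 3: ref 1 -> HIT, frames=[5,1]
Step 4: ref 3 -> FAULT, evict 5, frames=[3,1]
Step 5: ref 2 -> FAULT, evict 1, frames=[3,2]
Step 6: ref 1 -> FAULT, evict 3, frames=[1,2]
Step 7: ref 5 -> FAULT, evict 2, frames=[1,5]
Step 8: ref 2 -> FAULT, evict 1, frames=[2,5]
Step 9: ref 5 -> HIT, frames=[2,5]
Step 10: ref 5 -> HIT, frames=[2,5]
Step 11: ref 3 -> FAULT, evict 2, frames=[3,5]
At step 11: evicted page 2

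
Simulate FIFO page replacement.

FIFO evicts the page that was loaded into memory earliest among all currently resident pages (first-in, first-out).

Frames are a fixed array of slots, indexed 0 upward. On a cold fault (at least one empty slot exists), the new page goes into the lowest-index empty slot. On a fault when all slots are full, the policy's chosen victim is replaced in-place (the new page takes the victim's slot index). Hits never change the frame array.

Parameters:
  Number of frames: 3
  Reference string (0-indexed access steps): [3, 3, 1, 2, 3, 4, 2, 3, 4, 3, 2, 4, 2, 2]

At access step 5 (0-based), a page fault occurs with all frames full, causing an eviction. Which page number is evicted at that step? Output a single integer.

Answer: 3

Derivation:
Step 0: ref 3 -> FAULT, frames=[3,-,-]
Step 1: ref 3 -> HIT, frames=[3,-,-]
Step 2: ref 1 -> FAULT, frames=[3,1,-]
Step 3: ref 2 -> FAULT, frames=[3,1,2]
Step 4: ref 3 -> HIT, frames=[3,1,2]
Step 5: ref 4 -> FAULT, evict 3, frames=[4,1,2]
At step 5: evicted page 3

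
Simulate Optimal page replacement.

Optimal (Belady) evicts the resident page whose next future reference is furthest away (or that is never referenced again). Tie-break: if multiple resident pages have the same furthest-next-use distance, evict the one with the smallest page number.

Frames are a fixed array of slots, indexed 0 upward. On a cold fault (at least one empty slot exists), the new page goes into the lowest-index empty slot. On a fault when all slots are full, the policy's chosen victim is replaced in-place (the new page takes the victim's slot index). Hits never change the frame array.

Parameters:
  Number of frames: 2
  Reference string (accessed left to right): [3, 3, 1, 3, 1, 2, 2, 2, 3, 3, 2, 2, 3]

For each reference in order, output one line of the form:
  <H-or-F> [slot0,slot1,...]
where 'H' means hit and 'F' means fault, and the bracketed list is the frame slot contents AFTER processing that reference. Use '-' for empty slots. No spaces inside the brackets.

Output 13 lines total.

F [3,-]
H [3,-]
F [3,1]
H [3,1]
H [3,1]
F [3,2]
H [3,2]
H [3,2]
H [3,2]
H [3,2]
H [3,2]
H [3,2]
H [3,2]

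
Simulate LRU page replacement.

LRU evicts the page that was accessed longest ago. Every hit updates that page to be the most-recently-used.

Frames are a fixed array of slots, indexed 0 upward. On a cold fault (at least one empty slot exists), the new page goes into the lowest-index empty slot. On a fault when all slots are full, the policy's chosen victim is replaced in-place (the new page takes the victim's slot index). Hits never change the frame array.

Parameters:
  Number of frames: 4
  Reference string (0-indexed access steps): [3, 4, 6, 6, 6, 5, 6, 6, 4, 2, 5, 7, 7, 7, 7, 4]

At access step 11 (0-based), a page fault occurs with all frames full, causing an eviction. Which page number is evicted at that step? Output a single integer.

Answer: 6

Derivation:
Step 0: ref 3 -> FAULT, frames=[3,-,-,-]
Step 1: ref 4 -> FAULT, frames=[3,4,-,-]
Step 2: ref 6 -> FAULT, frames=[3,4,6,-]
Step 3: ref 6 -> HIT, frames=[3,4,6,-]
Step 4: ref 6 -> HIT, frames=[3,4,6,-]
Step 5: ref 5 -> FAULT, frames=[3,4,6,5]
Step 6: ref 6 -> HIT, frames=[3,4,6,5]
Step 7: ref 6 -> HIT, frames=[3,4,6,5]
Step 8: ref 4 -> HIT, frames=[3,4,6,5]
Step 9: ref 2 -> FAULT, evict 3, frames=[2,4,6,5]
Step 10: ref 5 -> HIT, frames=[2,4,6,5]
Step 11: ref 7 -> FAULT, evict 6, frames=[2,4,7,5]
At step 11: evicted page 6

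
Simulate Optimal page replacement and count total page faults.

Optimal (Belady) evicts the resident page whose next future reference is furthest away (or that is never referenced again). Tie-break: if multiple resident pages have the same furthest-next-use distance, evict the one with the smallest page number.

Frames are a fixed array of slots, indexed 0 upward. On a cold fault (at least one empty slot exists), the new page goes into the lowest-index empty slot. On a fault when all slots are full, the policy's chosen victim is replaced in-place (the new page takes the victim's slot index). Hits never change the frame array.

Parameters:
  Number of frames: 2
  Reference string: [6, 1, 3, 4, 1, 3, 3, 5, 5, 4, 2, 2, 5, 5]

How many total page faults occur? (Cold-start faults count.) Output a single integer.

Answer: 7

Derivation:
Step 0: ref 6 → FAULT, frames=[6,-]
Step 1: ref 1 → FAULT, frames=[6,1]
Step 2: ref 3 → FAULT (evict 6), frames=[3,1]
Step 3: ref 4 → FAULT (evict 3), frames=[4,1]
Step 4: ref 1 → HIT, frames=[4,1]
Step 5: ref 3 → FAULT (evict 1), frames=[4,3]
Step 6: ref 3 → HIT, frames=[4,3]
Step 7: ref 5 → FAULT (evict 3), frames=[4,5]
Step 8: ref 5 → HIT, frames=[4,5]
Step 9: ref 4 → HIT, frames=[4,5]
Step 10: ref 2 → FAULT (evict 4), frames=[2,5]
Step 11: ref 2 → HIT, frames=[2,5]
Step 12: ref 5 → HIT, frames=[2,5]
Step 13: ref 5 → HIT, frames=[2,5]
Total faults: 7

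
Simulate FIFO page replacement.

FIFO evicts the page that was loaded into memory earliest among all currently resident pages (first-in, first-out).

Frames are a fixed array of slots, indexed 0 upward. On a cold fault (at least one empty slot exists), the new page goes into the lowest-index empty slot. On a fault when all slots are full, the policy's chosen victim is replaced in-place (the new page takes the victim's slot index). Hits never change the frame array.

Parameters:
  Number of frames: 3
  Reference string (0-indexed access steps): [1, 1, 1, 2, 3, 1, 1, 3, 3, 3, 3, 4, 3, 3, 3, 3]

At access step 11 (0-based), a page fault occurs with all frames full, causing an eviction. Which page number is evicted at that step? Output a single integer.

Step 0: ref 1 -> FAULT, frames=[1,-,-]
Step 1: ref 1 -> HIT, frames=[1,-,-]
Step 2: ref 1 -> HIT, frames=[1,-,-]
Step 3: ref 2 -> FAULT, frames=[1,2,-]
Step 4: ref 3 -> FAULT, frames=[1,2,3]
Step 5: ref 1 -> HIT, frames=[1,2,3]
Step 6: ref 1 -> HIT, frames=[1,2,3]
Step 7: ref 3 -> HIT, frames=[1,2,3]
Step 8: ref 3 -> HIT, frames=[1,2,3]
Step 9: ref 3 -> HIT, frames=[1,2,3]
Step 10: ref 3 -> HIT, frames=[1,2,3]
Step 11: ref 4 -> FAULT, evict 1, frames=[4,2,3]
At step 11: evicted page 1

Answer: 1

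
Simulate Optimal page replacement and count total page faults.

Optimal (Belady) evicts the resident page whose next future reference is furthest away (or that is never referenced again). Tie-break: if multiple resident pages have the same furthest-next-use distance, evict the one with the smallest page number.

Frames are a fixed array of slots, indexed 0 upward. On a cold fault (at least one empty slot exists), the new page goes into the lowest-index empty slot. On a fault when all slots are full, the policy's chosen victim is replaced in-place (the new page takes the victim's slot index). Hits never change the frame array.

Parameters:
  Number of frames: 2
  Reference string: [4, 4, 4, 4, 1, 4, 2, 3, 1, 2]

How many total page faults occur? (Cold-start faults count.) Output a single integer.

Step 0: ref 4 → FAULT, frames=[4,-]
Step 1: ref 4 → HIT, frames=[4,-]
Step 2: ref 4 → HIT, frames=[4,-]
Step 3: ref 4 → HIT, frames=[4,-]
Step 4: ref 1 → FAULT, frames=[4,1]
Step 5: ref 4 → HIT, frames=[4,1]
Step 6: ref 2 → FAULT (evict 4), frames=[2,1]
Step 7: ref 3 → FAULT (evict 2), frames=[3,1]
Step 8: ref 1 → HIT, frames=[3,1]
Step 9: ref 2 → FAULT (evict 1), frames=[3,2]
Total faults: 5

Answer: 5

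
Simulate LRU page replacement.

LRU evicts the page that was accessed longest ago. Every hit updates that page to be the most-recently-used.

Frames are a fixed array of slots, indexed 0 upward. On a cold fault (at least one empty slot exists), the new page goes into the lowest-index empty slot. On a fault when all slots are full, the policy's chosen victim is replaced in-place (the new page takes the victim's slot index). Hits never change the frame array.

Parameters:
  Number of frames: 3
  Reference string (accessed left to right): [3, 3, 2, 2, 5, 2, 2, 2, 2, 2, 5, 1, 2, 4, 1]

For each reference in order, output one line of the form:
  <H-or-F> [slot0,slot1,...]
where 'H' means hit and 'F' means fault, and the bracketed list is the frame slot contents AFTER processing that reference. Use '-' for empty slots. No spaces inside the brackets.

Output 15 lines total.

F [3,-,-]
H [3,-,-]
F [3,2,-]
H [3,2,-]
F [3,2,5]
H [3,2,5]
H [3,2,5]
H [3,2,5]
H [3,2,5]
H [3,2,5]
H [3,2,5]
F [1,2,5]
H [1,2,5]
F [1,2,4]
H [1,2,4]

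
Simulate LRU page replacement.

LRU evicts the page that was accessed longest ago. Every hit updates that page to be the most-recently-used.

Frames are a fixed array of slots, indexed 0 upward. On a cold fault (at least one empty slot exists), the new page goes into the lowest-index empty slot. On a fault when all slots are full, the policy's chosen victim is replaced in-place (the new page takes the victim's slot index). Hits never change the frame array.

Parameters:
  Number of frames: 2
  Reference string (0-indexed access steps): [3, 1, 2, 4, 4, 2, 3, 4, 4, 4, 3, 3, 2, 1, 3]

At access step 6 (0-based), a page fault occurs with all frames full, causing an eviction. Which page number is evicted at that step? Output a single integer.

Step 0: ref 3 -> FAULT, frames=[3,-]
Step 1: ref 1 -> FAULT, frames=[3,1]
Step 2: ref 2 -> FAULT, evict 3, frames=[2,1]
Step 3: ref 4 -> FAULT, evict 1, frames=[2,4]
Step 4: ref 4 -> HIT, frames=[2,4]
Step 5: ref 2 -> HIT, frames=[2,4]
Step 6: ref 3 -> FAULT, evict 4, frames=[2,3]
At step 6: evicted page 4

Answer: 4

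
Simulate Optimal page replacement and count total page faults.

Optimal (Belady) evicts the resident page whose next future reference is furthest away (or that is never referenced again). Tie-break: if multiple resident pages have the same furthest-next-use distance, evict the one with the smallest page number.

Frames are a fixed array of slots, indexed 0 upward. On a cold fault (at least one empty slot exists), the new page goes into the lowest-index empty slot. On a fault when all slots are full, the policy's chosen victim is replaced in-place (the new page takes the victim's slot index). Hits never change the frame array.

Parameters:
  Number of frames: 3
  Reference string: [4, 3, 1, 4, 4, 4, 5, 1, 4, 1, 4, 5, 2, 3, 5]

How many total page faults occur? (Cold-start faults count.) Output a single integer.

Answer: 6

Derivation:
Step 0: ref 4 → FAULT, frames=[4,-,-]
Step 1: ref 3 → FAULT, frames=[4,3,-]
Step 2: ref 1 → FAULT, frames=[4,3,1]
Step 3: ref 4 → HIT, frames=[4,3,1]
Step 4: ref 4 → HIT, frames=[4,3,1]
Step 5: ref 4 → HIT, frames=[4,3,1]
Step 6: ref 5 → FAULT (evict 3), frames=[4,5,1]
Step 7: ref 1 → HIT, frames=[4,5,1]
Step 8: ref 4 → HIT, frames=[4,5,1]
Step 9: ref 1 → HIT, frames=[4,5,1]
Step 10: ref 4 → HIT, frames=[4,5,1]
Step 11: ref 5 → HIT, frames=[4,5,1]
Step 12: ref 2 → FAULT (evict 1), frames=[4,5,2]
Step 13: ref 3 → FAULT (evict 2), frames=[4,5,3]
Step 14: ref 5 → HIT, frames=[4,5,3]
Total faults: 6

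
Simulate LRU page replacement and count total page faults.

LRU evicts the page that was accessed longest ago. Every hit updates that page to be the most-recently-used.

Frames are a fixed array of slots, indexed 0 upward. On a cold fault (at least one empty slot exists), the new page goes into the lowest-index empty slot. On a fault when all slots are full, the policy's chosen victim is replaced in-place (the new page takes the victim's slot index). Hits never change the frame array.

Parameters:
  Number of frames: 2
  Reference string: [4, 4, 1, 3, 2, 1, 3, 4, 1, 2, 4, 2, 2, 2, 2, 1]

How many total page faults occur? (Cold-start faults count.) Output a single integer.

Step 0: ref 4 → FAULT, frames=[4,-]
Step 1: ref 4 → HIT, frames=[4,-]
Step 2: ref 1 → FAULT, frames=[4,1]
Step 3: ref 3 → FAULT (evict 4), frames=[3,1]
Step 4: ref 2 → FAULT (evict 1), frames=[3,2]
Step 5: ref 1 → FAULT (evict 3), frames=[1,2]
Step 6: ref 3 → FAULT (evict 2), frames=[1,3]
Step 7: ref 4 → FAULT (evict 1), frames=[4,3]
Step 8: ref 1 → FAULT (evict 3), frames=[4,1]
Step 9: ref 2 → FAULT (evict 4), frames=[2,1]
Step 10: ref 4 → FAULT (evict 1), frames=[2,4]
Step 11: ref 2 → HIT, frames=[2,4]
Step 12: ref 2 → HIT, frames=[2,4]
Step 13: ref 2 → HIT, frames=[2,4]
Step 14: ref 2 → HIT, frames=[2,4]
Step 15: ref 1 → FAULT (evict 4), frames=[2,1]
Total faults: 11

Answer: 11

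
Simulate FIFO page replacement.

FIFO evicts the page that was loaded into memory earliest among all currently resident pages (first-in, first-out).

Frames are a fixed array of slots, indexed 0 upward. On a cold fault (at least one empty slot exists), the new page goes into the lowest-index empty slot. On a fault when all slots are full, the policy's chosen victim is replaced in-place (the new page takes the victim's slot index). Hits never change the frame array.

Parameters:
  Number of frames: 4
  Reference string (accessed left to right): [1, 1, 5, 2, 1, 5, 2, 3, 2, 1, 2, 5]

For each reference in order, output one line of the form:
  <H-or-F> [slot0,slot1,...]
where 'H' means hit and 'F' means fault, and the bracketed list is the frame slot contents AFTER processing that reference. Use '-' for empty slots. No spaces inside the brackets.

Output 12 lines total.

F [1,-,-,-]
H [1,-,-,-]
F [1,5,-,-]
F [1,5,2,-]
H [1,5,2,-]
H [1,5,2,-]
H [1,5,2,-]
F [1,5,2,3]
H [1,5,2,3]
H [1,5,2,3]
H [1,5,2,3]
H [1,5,2,3]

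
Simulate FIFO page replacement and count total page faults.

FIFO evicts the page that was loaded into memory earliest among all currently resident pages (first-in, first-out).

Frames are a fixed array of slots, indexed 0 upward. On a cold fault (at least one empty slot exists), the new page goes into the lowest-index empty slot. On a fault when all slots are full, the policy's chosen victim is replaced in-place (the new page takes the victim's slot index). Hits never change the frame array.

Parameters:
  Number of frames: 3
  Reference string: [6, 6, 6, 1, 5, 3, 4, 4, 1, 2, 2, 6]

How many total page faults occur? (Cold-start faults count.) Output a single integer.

Step 0: ref 6 → FAULT, frames=[6,-,-]
Step 1: ref 6 → HIT, frames=[6,-,-]
Step 2: ref 6 → HIT, frames=[6,-,-]
Step 3: ref 1 → FAULT, frames=[6,1,-]
Step 4: ref 5 → FAULT, frames=[6,1,5]
Step 5: ref 3 → FAULT (evict 6), frames=[3,1,5]
Step 6: ref 4 → FAULT (evict 1), frames=[3,4,5]
Step 7: ref 4 → HIT, frames=[3,4,5]
Step 8: ref 1 → FAULT (evict 5), frames=[3,4,1]
Step 9: ref 2 → FAULT (evict 3), frames=[2,4,1]
Step 10: ref 2 → HIT, frames=[2,4,1]
Step 11: ref 6 → FAULT (evict 4), frames=[2,6,1]
Total faults: 8

Answer: 8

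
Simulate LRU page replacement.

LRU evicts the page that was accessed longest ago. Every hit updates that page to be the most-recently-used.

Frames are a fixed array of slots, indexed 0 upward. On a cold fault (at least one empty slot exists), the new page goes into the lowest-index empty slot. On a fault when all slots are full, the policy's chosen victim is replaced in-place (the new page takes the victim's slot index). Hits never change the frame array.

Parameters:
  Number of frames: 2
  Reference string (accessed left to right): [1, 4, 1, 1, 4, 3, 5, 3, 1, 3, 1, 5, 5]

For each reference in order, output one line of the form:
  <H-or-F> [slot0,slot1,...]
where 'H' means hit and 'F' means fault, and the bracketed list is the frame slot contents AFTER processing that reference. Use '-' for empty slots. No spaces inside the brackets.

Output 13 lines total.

F [1,-]
F [1,4]
H [1,4]
H [1,4]
H [1,4]
F [3,4]
F [3,5]
H [3,5]
F [3,1]
H [3,1]
H [3,1]
F [5,1]
H [5,1]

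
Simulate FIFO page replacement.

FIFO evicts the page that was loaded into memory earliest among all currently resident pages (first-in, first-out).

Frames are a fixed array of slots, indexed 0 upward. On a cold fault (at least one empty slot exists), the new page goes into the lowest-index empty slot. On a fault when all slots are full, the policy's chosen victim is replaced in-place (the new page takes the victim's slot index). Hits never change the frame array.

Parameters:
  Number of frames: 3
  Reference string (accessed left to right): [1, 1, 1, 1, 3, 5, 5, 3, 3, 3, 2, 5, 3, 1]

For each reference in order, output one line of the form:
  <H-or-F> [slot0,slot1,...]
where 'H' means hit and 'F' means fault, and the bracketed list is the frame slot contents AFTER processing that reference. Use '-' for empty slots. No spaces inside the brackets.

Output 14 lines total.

F [1,-,-]
H [1,-,-]
H [1,-,-]
H [1,-,-]
F [1,3,-]
F [1,3,5]
H [1,3,5]
H [1,3,5]
H [1,3,5]
H [1,3,5]
F [2,3,5]
H [2,3,5]
H [2,3,5]
F [2,1,5]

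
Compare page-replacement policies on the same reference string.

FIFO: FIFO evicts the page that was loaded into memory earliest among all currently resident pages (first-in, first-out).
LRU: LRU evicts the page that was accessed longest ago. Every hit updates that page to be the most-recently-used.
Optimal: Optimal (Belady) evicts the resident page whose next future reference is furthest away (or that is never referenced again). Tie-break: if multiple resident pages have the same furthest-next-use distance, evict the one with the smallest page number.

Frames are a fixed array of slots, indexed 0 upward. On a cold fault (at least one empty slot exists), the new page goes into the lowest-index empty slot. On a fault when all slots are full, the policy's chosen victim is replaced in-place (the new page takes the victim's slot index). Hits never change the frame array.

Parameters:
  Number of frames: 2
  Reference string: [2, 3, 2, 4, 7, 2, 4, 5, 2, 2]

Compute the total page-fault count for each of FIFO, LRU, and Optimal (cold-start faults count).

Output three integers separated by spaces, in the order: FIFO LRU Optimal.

Answer: 8 8 6

Derivation:
--- FIFO ---
  step 0: ref 2 -> FAULT, frames=[2,-] (faults so far: 1)
  step 1: ref 3 -> FAULT, frames=[2,3] (faults so far: 2)
  step 2: ref 2 -> HIT, frames=[2,3] (faults so far: 2)
  step 3: ref 4 -> FAULT, evict 2, frames=[4,3] (faults so far: 3)
  step 4: ref 7 -> FAULT, evict 3, frames=[4,7] (faults so far: 4)
  step 5: ref 2 -> FAULT, evict 4, frames=[2,7] (faults so far: 5)
  step 6: ref 4 -> FAULT, evict 7, frames=[2,4] (faults so far: 6)
  step 7: ref 5 -> FAULT, evict 2, frames=[5,4] (faults so far: 7)
  step 8: ref 2 -> FAULT, evict 4, frames=[5,2] (faults so far: 8)
  step 9: ref 2 -> HIT, frames=[5,2] (faults so far: 8)
  FIFO total faults: 8
--- LRU ---
  step 0: ref 2 -> FAULT, frames=[2,-] (faults so far: 1)
  step 1: ref 3 -> FAULT, frames=[2,3] (faults so far: 2)
  step 2: ref 2 -> HIT, frames=[2,3] (faults so far: 2)
  step 3: ref 4 -> FAULT, evict 3, frames=[2,4] (faults so far: 3)
  step 4: ref 7 -> FAULT, evict 2, frames=[7,4] (faults so far: 4)
  step 5: ref 2 -> FAULT, evict 4, frames=[7,2] (faults so far: 5)
  step 6: ref 4 -> FAULT, evict 7, frames=[4,2] (faults so far: 6)
  step 7: ref 5 -> FAULT, evict 2, frames=[4,5] (faults so far: 7)
  step 8: ref 2 -> FAULT, evict 4, frames=[2,5] (faults so far: 8)
  step 9: ref 2 -> HIT, frames=[2,5] (faults so far: 8)
  LRU total faults: 8
--- Optimal ---
  step 0: ref 2 -> FAULT, frames=[2,-] (faults so far: 1)
  step 1: ref 3 -> FAULT, frames=[2,3] (faults so far: 2)
  step 2: ref 2 -> HIT, frames=[2,3] (faults so far: 2)
  step 3: ref 4 -> FAULT, evict 3, frames=[2,4] (faults so far: 3)
  step 4: ref 7 -> FAULT, evict 4, frames=[2,7] (faults so far: 4)
  step 5: ref 2 -> HIT, frames=[2,7] (faults so far: 4)
  step 6: ref 4 -> FAULT, evict 7, frames=[2,4] (faults so far: 5)
  step 7: ref 5 -> FAULT, evict 4, frames=[2,5] (faults so far: 6)
  step 8: ref 2 -> HIT, frames=[2,5] (faults so far: 6)
  step 9: ref 2 -> HIT, frames=[2,5] (faults so far: 6)
  Optimal total faults: 6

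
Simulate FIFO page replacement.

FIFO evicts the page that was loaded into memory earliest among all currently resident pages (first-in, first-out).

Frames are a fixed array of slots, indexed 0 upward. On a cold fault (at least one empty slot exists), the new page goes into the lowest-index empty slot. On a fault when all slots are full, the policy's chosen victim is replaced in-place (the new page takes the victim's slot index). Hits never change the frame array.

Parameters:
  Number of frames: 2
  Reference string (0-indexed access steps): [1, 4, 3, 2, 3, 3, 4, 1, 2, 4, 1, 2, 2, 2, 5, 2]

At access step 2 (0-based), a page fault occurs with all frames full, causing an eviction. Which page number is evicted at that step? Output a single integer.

Answer: 1

Derivation:
Step 0: ref 1 -> FAULT, frames=[1,-]
Step 1: ref 4 -> FAULT, frames=[1,4]
Step 2: ref 3 -> FAULT, evict 1, frames=[3,4]
At step 2: evicted page 1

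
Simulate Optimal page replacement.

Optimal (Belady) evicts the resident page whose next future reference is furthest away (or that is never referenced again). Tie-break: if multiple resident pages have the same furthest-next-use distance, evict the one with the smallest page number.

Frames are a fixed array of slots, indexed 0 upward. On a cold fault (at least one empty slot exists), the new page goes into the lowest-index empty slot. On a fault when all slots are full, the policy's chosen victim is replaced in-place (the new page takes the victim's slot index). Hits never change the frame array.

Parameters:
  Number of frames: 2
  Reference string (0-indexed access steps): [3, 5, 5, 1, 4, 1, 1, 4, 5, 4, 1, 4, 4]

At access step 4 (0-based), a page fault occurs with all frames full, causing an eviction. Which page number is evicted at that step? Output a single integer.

Answer: 5

Derivation:
Step 0: ref 3 -> FAULT, frames=[3,-]
Step 1: ref 5 -> FAULT, frames=[3,5]
Step 2: ref 5 -> HIT, frames=[3,5]
Step 3: ref 1 -> FAULT, evict 3, frames=[1,5]
Step 4: ref 4 -> FAULT, evict 5, frames=[1,4]
At step 4: evicted page 5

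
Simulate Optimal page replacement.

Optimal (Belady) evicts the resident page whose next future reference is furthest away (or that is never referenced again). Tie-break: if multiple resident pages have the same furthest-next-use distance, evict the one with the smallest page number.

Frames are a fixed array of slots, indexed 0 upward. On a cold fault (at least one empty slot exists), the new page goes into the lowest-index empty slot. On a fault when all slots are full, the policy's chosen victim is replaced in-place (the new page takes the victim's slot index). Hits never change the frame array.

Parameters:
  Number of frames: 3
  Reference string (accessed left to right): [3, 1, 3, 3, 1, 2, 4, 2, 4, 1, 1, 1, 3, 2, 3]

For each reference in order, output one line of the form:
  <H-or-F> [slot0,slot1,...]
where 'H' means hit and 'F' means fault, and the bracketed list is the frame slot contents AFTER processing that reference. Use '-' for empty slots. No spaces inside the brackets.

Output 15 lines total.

F [3,-,-]
F [3,1,-]
H [3,1,-]
H [3,1,-]
H [3,1,-]
F [3,1,2]
F [4,1,2]
H [4,1,2]
H [4,1,2]
H [4,1,2]
H [4,1,2]
H [4,1,2]
F [4,3,2]
H [4,3,2]
H [4,3,2]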